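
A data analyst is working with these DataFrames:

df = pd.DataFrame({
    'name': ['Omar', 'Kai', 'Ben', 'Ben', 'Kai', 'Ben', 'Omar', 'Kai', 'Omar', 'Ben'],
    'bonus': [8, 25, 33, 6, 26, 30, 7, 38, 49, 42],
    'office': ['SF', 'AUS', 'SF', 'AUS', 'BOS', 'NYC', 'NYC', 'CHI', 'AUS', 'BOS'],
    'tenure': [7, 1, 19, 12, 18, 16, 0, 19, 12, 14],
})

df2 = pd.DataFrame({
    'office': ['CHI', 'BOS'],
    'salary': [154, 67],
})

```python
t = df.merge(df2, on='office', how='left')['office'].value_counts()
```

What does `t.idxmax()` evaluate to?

AUS

merge on 'office' (how='left') → 10 rows:
   name  bonus office  tenure  salary
0  Omar      8     SF       7     NaN
1   Kai     25    AUS       1     NaN
2   Ben     33     SF      19     NaN
3   Ben      6    AUS      12     NaN
4   Kai     26    BOS      18    67.0
5   Ben     30    NYC      16     NaN
6  Omar      7    NYC       0     NaN
7   Kai     38    CHI      19   154.0
8  Omar     49    AUS      12     NaN
9   Ben     42    BOS      14    67.0
value_counts of office:
office
AUS    3
SF     2
BOS    2
NYC    2
CHI    1
Name: count, dtype: int64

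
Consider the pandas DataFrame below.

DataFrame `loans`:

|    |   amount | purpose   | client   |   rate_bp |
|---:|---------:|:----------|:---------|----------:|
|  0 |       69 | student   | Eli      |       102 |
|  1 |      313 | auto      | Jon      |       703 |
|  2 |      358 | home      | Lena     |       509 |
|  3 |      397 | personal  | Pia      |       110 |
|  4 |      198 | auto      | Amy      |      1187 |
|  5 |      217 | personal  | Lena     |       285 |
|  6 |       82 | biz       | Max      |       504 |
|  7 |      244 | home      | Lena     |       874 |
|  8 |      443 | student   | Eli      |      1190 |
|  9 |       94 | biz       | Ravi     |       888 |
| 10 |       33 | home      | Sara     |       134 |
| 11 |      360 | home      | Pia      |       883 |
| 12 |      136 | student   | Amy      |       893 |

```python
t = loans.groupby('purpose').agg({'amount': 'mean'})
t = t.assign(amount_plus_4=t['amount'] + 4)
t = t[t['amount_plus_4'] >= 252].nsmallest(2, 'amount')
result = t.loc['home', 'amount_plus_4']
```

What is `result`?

group by purpose, mean of amount:
          amount
purpose         
auto      255.50
biz        88.00
home      248.75
personal  307.00
student   216.00
add column amount_plus_4 = t['amount'] + 4:
          amount  amount_plus_4
purpose                        
auto      255.50         259.50
biz        88.00          92.00
home      248.75         252.75
personal  307.00         311.00
student   216.00         220.00
filter rows where amount_plus_4 >= 252:
          amount  amount_plus_4
purpose                        
auto      255.50         259.50
home      248.75         252.75
personal  307.00         311.00
take 2 rows with smallest amount:
         amount  amount_plus_4
purpose                       
home     248.75         252.75
auto     255.50         259.50
Taking the value at row 'home', column 'amount_plus_4' gives 252.75.

252.75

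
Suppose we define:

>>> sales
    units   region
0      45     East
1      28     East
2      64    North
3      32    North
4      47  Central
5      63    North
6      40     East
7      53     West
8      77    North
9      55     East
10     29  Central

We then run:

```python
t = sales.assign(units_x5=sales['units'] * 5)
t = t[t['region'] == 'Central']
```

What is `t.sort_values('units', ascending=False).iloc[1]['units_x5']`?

145

add column units_x5 = sales['units'] * 5:
    units   region  units_x5
0      45     East       225
1      28     East       140
2      64    North       320
3      32    North       160
4      47  Central       235
5      63    North       315
6      40     East       200
7      53     West       265
8      77    North       385
9      55     East       275
10     29  Central       145
filter rows where region == 'Central':
    units   region  units_x5
4      47  Central       235
10     29  Central       145
sort by units descending:
    units   region  units_x5
4      47  Central       235
10     29  Central       145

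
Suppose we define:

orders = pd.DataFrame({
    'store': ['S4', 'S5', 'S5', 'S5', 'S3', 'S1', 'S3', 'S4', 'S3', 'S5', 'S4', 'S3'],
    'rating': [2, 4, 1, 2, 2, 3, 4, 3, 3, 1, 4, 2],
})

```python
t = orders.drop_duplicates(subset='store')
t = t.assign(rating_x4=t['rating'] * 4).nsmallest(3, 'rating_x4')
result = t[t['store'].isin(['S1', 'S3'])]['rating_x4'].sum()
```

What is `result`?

20

drop duplicate store (keep=first):
  store  rating
0    S4       2
1    S5       4
4    S3       2
5    S1       3
add column rating_x4 = t['rating'] * 4:
  store  rating  rating_x4
0    S4       2          8
1    S5       4         16
4    S3       2          8
5    S1       3         12
take 3 rows with smallest rating_x4:
  store  rating  rating_x4
0    S4       2          8
4    S3       2          8
5    S1       3         12
filter rows where store in ['S1', 'S3']:
  store  rating  rating_x4
4    S3       2          8
5    S1       3         12
Hence 20.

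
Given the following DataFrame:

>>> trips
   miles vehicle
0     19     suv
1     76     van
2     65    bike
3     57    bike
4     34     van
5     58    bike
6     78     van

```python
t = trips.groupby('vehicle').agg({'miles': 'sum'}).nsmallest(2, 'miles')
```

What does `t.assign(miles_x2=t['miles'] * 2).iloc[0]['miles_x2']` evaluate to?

38

group by vehicle, sum of miles:
         miles
vehicle       
bike       180
suv         19
van        188
take 2 rows with smallest miles:
         miles
vehicle       
suv         19
bike       180
add column miles_x2 = t['miles'] * 2:
         miles  miles_x2
vehicle                 
suv         19        38
bike       180       360
Reading off the value at position 0, column 'miles_x2', we get 38.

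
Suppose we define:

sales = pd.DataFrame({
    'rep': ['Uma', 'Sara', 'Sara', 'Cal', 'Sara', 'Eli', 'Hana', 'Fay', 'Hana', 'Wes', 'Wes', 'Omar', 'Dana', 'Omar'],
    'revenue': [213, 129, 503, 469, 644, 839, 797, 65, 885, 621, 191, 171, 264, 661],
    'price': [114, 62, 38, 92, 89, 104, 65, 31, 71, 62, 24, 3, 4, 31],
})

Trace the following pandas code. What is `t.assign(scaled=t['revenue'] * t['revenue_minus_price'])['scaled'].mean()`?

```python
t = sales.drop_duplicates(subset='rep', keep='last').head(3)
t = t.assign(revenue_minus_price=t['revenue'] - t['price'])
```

185106.666667

drop duplicate rep (keep=last):
     rep  revenue  price
0    Uma      213    114
3    Cal      469     92
4   Sara      644     89
5    Eli      839    104
7    Fay       65     31
8   Hana      885     71
10   Wes      191     24
12  Dana      264      4
13  Omar      661     31
take first 3 rows:
    rep  revenue  price
0   Uma      213    114
3   Cal      469     92
4  Sara      644     89
add column revenue_minus_price = t['revenue'] - t['price']:
    rep  revenue  price  revenue_minus_price
0   Uma      213    114                   99
3   Cal      469     92                  377
4  Sara      644     89                  555
add column scaled = t['revenue'] * t['revenue_minus_price']:
    rep  revenue  price  revenue_minus_price  scaled
0   Uma      213    114                   99   21087
3   Cal      469     92                  377  176813
4  Sara      644     89                  555  357420
The mean of column 'scaled' is 185106.666667.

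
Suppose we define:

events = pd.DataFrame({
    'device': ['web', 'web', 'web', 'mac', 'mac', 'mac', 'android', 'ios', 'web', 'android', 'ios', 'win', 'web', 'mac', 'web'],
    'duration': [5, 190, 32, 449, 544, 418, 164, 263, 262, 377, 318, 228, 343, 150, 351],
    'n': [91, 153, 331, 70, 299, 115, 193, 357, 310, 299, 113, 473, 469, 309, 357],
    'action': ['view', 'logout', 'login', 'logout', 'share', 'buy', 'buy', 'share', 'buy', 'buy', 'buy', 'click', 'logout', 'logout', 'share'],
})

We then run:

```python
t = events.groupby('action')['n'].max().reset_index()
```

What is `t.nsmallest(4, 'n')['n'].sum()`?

group by action, max of n:
action
buy       310
click     473
login     331
logout    469
share     357
view       91
Name: n, dtype: int64
reset_index():
   action    n
0     buy  310
1   click  473
2   login  331
3  logout  469
4   share  357
5    view   91
take 4 rows with smallest n:
  action    n
5   view   91
0    buy  310
2  login  331
4  share  357
sum of column 'n' → 1089

1089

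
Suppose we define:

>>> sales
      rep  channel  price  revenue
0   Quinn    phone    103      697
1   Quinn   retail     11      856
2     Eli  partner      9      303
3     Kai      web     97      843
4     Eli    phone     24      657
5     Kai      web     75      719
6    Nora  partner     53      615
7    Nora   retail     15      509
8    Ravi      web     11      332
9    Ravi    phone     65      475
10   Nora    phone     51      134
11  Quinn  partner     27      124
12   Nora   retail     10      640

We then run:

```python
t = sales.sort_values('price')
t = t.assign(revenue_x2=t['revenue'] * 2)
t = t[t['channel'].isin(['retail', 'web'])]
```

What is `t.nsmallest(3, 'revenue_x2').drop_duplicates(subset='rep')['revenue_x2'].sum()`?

sort by price:
      rep  channel  price  revenue
2     Eli  partner      9      303
12   Nora   retail     10      640
1   Quinn   retail     11      856
8    Ravi      web     11      332
7    Nora   retail     15      509
4     Eli    phone     24      657
11  Quinn  partner     27      124
10   Nora    phone     51      134
6    Nora  partner     53      615
9    Ravi    phone     65      475
5     Kai      web     75      719
3     Kai      web     97      843
0   Quinn    phone    103      697
add column revenue_x2 = t['revenue'] * 2:
      rep  channel  price  revenue  revenue_x2
2     Eli  partner      9      303         606
12   Nora   retail     10      640        1280
1   Quinn   retail     11      856        1712
8    Ravi      web     11      332         664
7    Nora   retail     15      509        1018
4     Eli    phone     24      657        1314
11  Quinn  partner     27      124         248
10   Nora    phone     51      134         268
6    Nora  partner     53      615        1230
9    Ravi    phone     65      475         950
5     Kai      web     75      719        1438
3     Kai      web     97      843        1686
0   Quinn    phone    103      697        1394
filter rows where channel in ['retail', 'web']:
      rep channel  price  revenue  revenue_x2
12   Nora  retail     10      640        1280
1   Quinn  retail     11      856        1712
8    Ravi     web     11      332         664
7    Nora  retail     15      509        1018
5     Kai     web     75      719        1438
3     Kai     web     97      843        1686
take 3 rows with smallest revenue_x2:
     rep channel  price  revenue  revenue_x2
8   Ravi     web     11      332         664
7   Nora  retail     15      509        1018
12  Nora  retail     10      640        1280
drop duplicate rep (keep=first):
    rep channel  price  revenue  revenue_x2
8  Ravi     web     11      332         664
7  Nora  retail     15      509        1018
Reading off the sum of column 'revenue_x2', we get 1682.

1682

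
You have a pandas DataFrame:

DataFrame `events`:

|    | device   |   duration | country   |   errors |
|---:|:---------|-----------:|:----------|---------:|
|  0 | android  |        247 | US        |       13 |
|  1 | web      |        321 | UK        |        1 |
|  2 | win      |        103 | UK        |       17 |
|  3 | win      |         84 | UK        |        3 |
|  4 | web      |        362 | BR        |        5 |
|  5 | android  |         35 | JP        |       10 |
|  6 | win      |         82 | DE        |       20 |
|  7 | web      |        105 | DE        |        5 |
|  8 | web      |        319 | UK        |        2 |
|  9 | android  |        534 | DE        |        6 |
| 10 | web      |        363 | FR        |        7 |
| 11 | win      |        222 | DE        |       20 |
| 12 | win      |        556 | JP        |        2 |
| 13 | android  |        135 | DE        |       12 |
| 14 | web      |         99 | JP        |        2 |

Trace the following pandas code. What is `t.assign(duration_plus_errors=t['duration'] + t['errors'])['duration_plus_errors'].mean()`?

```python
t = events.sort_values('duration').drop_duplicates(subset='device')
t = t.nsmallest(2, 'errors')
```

73.0

sort by duration:
     device  duration country  errors
5   android        35      JP      10
6       win        82      DE      20
3       win        84      UK       3
14      web        99      JP       2
2       win       103      UK      17
7       web       105      DE       5
13  android       135      DE      12
11      win       222      DE      20
0   android       247      US      13
8       web       319      UK       2
1       web       321      UK       1
4       web       362      BR       5
10      web       363      FR       7
9   android       534      DE       6
12      win       556      JP       2
drop duplicate device (keep=first):
     device  duration country  errors
5   android        35      JP      10
6       win        82      DE      20
14      web        99      JP       2
take 2 rows with smallest errors:
     device  duration country  errors
14      web        99      JP       2
5   android        35      JP      10
add column duration_plus_errors = t['duration'] + t['errors']:
     device  duration country  errors  duration_plus_errors
14      web        99      JP       2                   101
5   android        35      JP      10                    45
Taking the mean of column 'duration_plus_errors' gives 73.0.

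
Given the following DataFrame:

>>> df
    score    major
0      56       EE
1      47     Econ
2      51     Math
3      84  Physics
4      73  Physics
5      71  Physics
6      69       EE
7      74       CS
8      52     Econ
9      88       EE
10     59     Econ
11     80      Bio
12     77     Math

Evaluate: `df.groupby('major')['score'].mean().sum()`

group by major, mean of score:
major
Bio        80.000000
CS         74.000000
EE         71.000000
Econ       52.666667
Math       64.000000
Physics    76.000000
Name: score, dtype: float64
Hence 417.666666667.

417.666666667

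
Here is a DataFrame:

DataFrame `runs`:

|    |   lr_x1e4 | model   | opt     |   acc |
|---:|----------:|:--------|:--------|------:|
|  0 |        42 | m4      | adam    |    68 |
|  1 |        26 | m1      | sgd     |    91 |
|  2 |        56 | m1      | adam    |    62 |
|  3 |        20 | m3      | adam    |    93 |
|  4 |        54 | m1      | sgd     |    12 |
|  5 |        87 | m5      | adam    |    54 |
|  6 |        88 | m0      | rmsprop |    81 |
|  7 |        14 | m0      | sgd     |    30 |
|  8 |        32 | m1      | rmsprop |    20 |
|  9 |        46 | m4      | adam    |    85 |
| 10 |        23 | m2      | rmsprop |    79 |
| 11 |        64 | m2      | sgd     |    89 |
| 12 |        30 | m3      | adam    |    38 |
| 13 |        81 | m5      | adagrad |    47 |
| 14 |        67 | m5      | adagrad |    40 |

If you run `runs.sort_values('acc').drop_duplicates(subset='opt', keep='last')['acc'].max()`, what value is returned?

93

sort by acc:
    lr_x1e4 model      opt  acc
4        54    m1      sgd   12
8        32    m1  rmsprop   20
7        14    m0      sgd   30
12       30    m3     adam   38
14       67    m5  adagrad   40
13       81    m5  adagrad   47
5        87    m5     adam   54
2        56    m1     adam   62
0        42    m4     adam   68
10       23    m2  rmsprop   79
6        88    m0  rmsprop   81
9        46    m4     adam   85
11       64    m2      sgd   89
1        26    m1      sgd   91
3        20    m3     adam   93
drop duplicate opt (keep=last):
    lr_x1e4 model      opt  acc
13       81    m5  adagrad   47
6        88    m0  rmsprop   81
1        26    m1      sgd   91
3        20    m3     adam   93
The max of column 'acc' is 93.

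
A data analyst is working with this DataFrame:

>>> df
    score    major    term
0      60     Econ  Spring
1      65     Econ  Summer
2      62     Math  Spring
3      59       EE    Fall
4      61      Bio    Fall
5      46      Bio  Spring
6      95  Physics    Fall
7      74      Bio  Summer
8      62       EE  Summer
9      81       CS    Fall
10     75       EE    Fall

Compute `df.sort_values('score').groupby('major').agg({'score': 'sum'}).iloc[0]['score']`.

181

sort by score:
    score    major    term
5      46      Bio  Spring
3      59       EE    Fall
0      60     Econ  Spring
4      61      Bio    Fall
2      62     Math  Spring
8      62       EE  Summer
1      65     Econ  Summer
7      74      Bio  Summer
10     75       EE    Fall
9      81       CS    Fall
6      95  Physics    Fall
group by major, sum of score:
         score
major         
Bio        181
CS          81
EE         196
Econ       125
Math        62
Physics     95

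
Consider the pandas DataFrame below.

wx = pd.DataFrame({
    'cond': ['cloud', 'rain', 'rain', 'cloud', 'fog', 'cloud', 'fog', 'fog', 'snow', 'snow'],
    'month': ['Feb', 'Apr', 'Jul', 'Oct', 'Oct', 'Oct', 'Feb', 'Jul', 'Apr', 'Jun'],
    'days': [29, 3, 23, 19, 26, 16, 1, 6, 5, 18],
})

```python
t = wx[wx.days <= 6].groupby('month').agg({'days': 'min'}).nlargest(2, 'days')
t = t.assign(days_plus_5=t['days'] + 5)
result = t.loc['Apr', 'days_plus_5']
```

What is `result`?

8

filter rows where days <= 6:
   cond month  days
1  rain   Apr     3
6   fog   Feb     1
7   fog   Jul     6
8  snow   Apr     5
group by month, min of days:
       days
month      
Apr       3
Feb       1
Jul       6
take 2 rows with largest days:
       days
month      
Jul       6
Apr       3
add column days_plus_5 = t['days'] + 5:
       days  days_plus_5
month                   
Jul       6           11
Apr       3            8
So loc['Apr', 'days_plus_5'] = 8.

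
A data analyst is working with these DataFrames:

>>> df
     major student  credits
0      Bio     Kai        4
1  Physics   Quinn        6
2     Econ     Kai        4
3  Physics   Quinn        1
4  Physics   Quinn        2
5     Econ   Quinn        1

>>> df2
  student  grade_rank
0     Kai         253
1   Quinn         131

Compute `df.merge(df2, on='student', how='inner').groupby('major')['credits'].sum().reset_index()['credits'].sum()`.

merge on 'student' (how='inner') → 6 rows:
     major student  credits  grade_rank
0      Bio     Kai        4         253
1  Physics   Quinn        6         131
2     Econ     Kai        4         253
3  Physics   Quinn        1         131
4  Physics   Quinn        2         131
5     Econ   Quinn        1         131
group by major, sum of credits:
major
Bio        4
Econ       5
Physics    9
Name: credits, dtype: int64
reset_index():
     major  credits
0      Bio        4
1     Econ        5
2  Physics        9
Then the sum of column 'credits': 18

18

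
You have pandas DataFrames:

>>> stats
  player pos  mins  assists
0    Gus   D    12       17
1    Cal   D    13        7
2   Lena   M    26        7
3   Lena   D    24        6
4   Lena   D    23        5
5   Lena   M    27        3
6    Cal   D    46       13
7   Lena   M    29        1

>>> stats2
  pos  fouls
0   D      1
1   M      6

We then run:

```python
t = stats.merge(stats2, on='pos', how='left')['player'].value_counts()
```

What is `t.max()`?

merge on 'pos' (how='left') → 8 rows:
  player pos  mins  assists  fouls
0    Gus   D    12       17      1
1    Cal   D    13        7      1
2   Lena   M    26        7      6
3   Lena   D    24        6      1
4   Lena   D    23        5      1
5   Lena   M    27        3      6
6    Cal   D    46       13      1
7   Lena   M    29        1      6
value_counts of player:
player
Lena    5
Cal     2
Gus     1
Name: count, dtype: int64
So max() = 5.

5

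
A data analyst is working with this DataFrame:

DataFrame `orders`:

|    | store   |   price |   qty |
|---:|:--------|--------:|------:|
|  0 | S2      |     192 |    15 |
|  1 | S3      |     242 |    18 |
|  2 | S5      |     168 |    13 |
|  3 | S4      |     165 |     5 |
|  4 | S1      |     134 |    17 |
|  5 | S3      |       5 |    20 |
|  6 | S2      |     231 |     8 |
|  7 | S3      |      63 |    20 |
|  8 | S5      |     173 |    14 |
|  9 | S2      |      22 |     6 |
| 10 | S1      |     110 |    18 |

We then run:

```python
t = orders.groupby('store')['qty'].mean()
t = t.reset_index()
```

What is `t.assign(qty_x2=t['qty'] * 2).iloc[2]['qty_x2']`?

group by store, mean of qty:
store
S1    17.500000
S2     9.666667
S3    19.333333
S4     5.000000
S5    13.500000
Name: qty, dtype: float64
reset_index():
  store        qty
0    S1  17.500000
1    S2   9.666667
2    S3  19.333333
3    S4   5.000000
4    S5  13.500000
add column qty_x2 = t['qty'] * 2:
  store        qty     qty_x2
0    S1  17.500000  35.000000
1    S2   9.666667  19.333333
2    S3  19.333333  38.666667
3    S4   5.000000  10.000000
4    S5  13.500000  27.000000

38.6666666667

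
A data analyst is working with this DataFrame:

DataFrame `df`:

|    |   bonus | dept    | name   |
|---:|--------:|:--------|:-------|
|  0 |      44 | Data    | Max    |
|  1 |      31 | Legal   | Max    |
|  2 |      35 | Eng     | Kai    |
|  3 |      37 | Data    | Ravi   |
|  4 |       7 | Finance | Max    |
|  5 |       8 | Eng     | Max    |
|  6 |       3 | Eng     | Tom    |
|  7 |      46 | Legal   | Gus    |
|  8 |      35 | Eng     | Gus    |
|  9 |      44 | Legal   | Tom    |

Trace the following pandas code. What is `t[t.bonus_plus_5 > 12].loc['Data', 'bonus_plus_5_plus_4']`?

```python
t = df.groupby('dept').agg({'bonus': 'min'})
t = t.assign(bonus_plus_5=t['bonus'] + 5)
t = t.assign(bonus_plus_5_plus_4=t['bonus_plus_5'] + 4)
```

46

group by dept, min of bonus:
         bonus
dept          
Data        37
Eng          3
Finance      7
Legal       31
add column bonus_plus_5 = t['bonus'] + 5:
         bonus  bonus_plus_5
dept                        
Data        37            42
Eng          3             8
Finance      7            12
Legal       31            36
add column bonus_plus_5_plus_4 = t['bonus_plus_5'] + 4:
         bonus  bonus_plus_5  bonus_plus_5_plus_4
dept                                             
Data        37            42                   46
Eng          3             8                   12
Finance      7            12                   16
Legal       31            36                   40
filter rows where bonus_plus_5 > 12:
       bonus  bonus_plus_5  bonus_plus_5_plus_4
dept                                           
Data      37            42                   46
Legal     31            36                   40
Taking the value at row 'Data', column 'bonus_plus_5_plus_4' gives 46.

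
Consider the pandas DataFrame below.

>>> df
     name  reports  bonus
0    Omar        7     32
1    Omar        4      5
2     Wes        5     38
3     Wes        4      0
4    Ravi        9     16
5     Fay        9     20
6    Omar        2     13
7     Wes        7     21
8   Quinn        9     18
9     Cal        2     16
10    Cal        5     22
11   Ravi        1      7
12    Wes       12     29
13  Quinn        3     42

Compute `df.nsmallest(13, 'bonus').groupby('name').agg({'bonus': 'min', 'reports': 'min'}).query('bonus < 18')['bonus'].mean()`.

take 13 rows with smallest bonus:
     name  reports  bonus
3     Wes        4      0
1    Omar        4      5
11   Ravi        1      7
6    Omar        2     13
4    Ravi        9     16
9     Cal        2     16
8   Quinn        9     18
5     Fay        9     20
7     Wes        7     21
10    Cal        5     22
12    Wes       12     29
0    Omar        7     32
2     Wes        5     38
group by name: min(bonus), min(reports):
       bonus  reports
name                 
Cal       16        2
Fay       20        9
Omar       5        2
Quinn     18        9
Ravi       7        1
Wes        0        4
filter rows where bonus < 18:
      bonus  reports
name                
Cal      16        2
Omar      5        2
Ravi      7        1
Wes       0        4

7.0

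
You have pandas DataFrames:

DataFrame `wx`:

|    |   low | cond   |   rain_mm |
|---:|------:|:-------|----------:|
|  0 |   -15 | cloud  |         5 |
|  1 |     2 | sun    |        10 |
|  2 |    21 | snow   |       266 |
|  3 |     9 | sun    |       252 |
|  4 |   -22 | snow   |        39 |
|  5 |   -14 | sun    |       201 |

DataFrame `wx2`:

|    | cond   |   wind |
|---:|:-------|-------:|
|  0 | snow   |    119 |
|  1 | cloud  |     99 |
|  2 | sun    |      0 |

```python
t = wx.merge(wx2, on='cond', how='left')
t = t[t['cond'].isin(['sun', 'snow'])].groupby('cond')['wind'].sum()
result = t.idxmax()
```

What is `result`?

merge on 'cond' (how='left') → 6 rows:
   low   cond  rain_mm  wind
0  -15  cloud        5    99
1    2    sun       10     0
2   21   snow      266   119
3    9    sun      252     0
4  -22   snow       39   119
5  -14    sun      201     0
filter rows where cond in ['sun', 'snow']:
   low  cond  rain_mm  wind
1    2   sun       10     0
2   21  snow      266   119
3    9   sun      252     0
4  -22  snow       39   119
5  -14   sun      201     0
group by cond, sum of wind:
cond
snow    238
sun       0
Name: wind, dtype: int64
Taking the label with the largest value gives snow.

snow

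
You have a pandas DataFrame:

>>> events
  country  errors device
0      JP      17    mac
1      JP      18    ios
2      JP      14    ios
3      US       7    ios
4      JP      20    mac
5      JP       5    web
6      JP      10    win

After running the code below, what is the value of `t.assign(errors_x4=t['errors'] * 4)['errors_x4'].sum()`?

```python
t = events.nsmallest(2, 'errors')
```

take 2 rows with smallest errors:
  country  errors device
5      JP       5    web
3      US       7    ios
add column errors_x4 = t['errors'] * 4:
  country  errors device  errors_x4
5      JP       5    web         20
3      US       7    ios         28
sum of column 'errors_x4' → 48

48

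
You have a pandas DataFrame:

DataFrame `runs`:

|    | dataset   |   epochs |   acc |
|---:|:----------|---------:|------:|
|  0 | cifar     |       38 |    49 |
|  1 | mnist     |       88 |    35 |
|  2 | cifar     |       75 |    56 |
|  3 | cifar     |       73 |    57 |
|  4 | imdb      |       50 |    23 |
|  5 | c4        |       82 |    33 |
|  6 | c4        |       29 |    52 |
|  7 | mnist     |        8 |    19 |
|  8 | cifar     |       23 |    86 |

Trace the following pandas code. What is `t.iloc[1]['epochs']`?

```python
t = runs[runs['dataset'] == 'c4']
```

filter rows where dataset == 'c4':
  dataset  epochs  acc
5      c4      82   33
6      c4      29   52
The value at position 1, column 'epochs' is 29.

29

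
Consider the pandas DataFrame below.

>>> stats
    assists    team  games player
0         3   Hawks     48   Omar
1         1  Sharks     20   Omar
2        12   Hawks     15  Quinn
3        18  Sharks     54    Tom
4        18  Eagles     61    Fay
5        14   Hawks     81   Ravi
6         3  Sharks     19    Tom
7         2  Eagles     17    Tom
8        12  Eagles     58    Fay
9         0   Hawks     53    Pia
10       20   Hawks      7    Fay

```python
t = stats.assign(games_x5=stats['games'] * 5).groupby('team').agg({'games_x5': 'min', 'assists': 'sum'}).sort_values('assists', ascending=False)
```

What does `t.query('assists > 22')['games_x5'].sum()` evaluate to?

120

add column games_x5 = stats['games'] * 5:
    assists    team  games player  games_x5
0         3   Hawks     48   Omar       240
1         1  Sharks     20   Omar       100
2        12   Hawks     15  Quinn        75
3        18  Sharks     54    Tom       270
4        18  Eagles     61    Fay       305
5        14   Hawks     81   Ravi       405
6         3  Sharks     19    Tom        95
7         2  Eagles     17    Tom        85
8        12  Eagles     58    Fay       290
9         0   Hawks     53    Pia       265
10       20   Hawks      7    Fay        35
group by team: min(games_x5), sum(assists):
        games_x5  assists
team                     
Eagles        85       32
Hawks         35       49
Sharks        95       22
sort by assists descending:
        games_x5  assists
team                     
Hawks         35       49
Eagles        85       32
Sharks        95       22
filter rows where assists > 22:
        games_x5  assists
team                     
Hawks         35       49
Eagles        85       32
The sum of column 'games_x5' is 120.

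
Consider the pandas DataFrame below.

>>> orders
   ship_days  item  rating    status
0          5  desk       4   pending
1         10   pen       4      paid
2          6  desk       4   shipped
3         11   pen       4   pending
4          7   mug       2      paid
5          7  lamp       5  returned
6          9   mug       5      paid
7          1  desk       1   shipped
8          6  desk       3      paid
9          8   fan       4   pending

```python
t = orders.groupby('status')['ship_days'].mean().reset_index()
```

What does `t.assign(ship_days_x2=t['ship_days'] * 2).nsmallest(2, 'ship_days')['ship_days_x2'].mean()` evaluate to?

group by status, mean of ship_days:
status
paid        8.0
pending     8.0
returned    7.0
shipped     3.5
Name: ship_days, dtype: float64
reset_index():
     status  ship_days
0      paid        8.0
1   pending        8.0
2  returned        7.0
3   shipped        3.5
add column ship_days_x2 = t['ship_days'] * 2:
     status  ship_days  ship_days_x2
0      paid        8.0          16.0
1   pending        8.0          16.0
2  returned        7.0          14.0
3   shipped        3.5           7.0
take 2 rows with smallest ship_days:
     status  ship_days  ship_days_x2
3   shipped        3.5           7.0
2  returned        7.0          14.0
Finally, mean of column 'ship_days_x2' = 10.5.

10.5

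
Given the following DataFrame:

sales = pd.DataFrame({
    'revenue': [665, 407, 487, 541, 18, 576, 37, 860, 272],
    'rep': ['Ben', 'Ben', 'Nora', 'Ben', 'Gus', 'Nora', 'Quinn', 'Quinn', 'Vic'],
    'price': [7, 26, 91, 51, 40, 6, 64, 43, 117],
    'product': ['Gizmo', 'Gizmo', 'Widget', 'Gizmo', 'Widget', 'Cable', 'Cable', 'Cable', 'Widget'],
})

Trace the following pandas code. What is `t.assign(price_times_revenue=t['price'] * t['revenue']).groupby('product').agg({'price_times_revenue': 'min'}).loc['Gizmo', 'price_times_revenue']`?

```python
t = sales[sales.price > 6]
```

filter rows where price > 6:
   revenue    rep  price product
0      665    Ben      7   Gizmo
1      407    Ben     26   Gizmo
2      487   Nora     91  Widget
3      541    Ben     51   Gizmo
4       18    Gus     40  Widget
6       37  Quinn     64   Cable
7      860  Quinn     43   Cable
8      272    Vic    117  Widget
add column price_times_revenue = t['price'] * t['revenue']:
   revenue    rep  price product  price_times_revenue
0      665    Ben      7   Gizmo                 4655
1      407    Ben     26   Gizmo                10582
2      487   Nora     91  Widget                44317
3      541    Ben     51   Gizmo                27591
4       18    Gus     40  Widget                  720
6       37  Quinn     64   Cable                 2368
7      860  Quinn     43   Cable                36980
8      272    Vic    117  Widget                31824
group by product, min of price_times_revenue:
         price_times_revenue
product                     
Cable                   2368
Gizmo                   4655
Widget                   720
Reading off the value at row 'Gizmo', column 'price_times_revenue', we get 4655.

4655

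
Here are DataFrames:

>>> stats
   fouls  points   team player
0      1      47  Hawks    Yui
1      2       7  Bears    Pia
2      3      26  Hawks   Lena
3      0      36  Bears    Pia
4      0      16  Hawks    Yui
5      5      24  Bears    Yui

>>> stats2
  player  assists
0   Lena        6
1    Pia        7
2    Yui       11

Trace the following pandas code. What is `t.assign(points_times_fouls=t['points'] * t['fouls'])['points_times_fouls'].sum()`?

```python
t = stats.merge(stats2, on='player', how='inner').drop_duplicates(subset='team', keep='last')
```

merge on 'player' (how='inner') → 6 rows:
   fouls  points   team player  assists
0      1      47  Hawks    Yui       11
1      2       7  Bears    Pia        7
2      3      26  Hawks   Lena        6
3      0      36  Bears    Pia        7
4      0      16  Hawks    Yui       11
5      5      24  Bears    Yui       11
drop duplicate team (keep=last):
   fouls  points   team player  assists
4      0      16  Hawks    Yui       11
5      5      24  Bears    Yui       11
add column points_times_fouls = t['points'] * t['fouls']:
   fouls  points   team player  assists  points_times_fouls
4      0      16  Hawks    Yui       11                   0
5      5      24  Bears    Yui       11                 120
Hence 120.

120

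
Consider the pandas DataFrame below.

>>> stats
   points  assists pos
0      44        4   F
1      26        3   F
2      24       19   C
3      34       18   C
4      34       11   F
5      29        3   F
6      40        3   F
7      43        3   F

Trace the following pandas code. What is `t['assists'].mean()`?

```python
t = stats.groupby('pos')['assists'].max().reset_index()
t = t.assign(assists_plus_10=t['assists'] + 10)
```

15.0

group by pos, max of assists:
pos
C    19
F    11
Name: assists, dtype: int64
reset_index():
  pos  assists
0   C       19
1   F       11
add column assists_plus_10 = t['assists'] + 10:
  pos  assists  assists_plus_10
0   C       19               29
1   F       11               21
Then the mean of column 'assists': 15.0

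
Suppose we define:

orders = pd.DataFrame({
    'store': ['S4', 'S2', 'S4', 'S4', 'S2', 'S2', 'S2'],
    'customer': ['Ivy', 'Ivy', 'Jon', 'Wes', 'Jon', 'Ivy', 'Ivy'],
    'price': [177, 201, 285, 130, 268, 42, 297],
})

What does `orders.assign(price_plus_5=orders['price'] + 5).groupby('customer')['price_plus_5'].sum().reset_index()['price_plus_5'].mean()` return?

add column price_plus_5 = orders['price'] + 5:
  store customer  price  price_plus_5
0    S4      Ivy    177           182
1    S2      Ivy    201           206
2    S4      Jon    285           290
3    S4      Wes    130           135
4    S2      Jon    268           273
5    S2      Ivy     42            47
6    S2      Ivy    297           302
group by customer, sum of price_plus_5:
customer
Ivy    737
Jon    563
Wes    135
Name: price_plus_5, dtype: int64
reset_index():
  customer  price_plus_5
0      Ivy           737
1      Jon           563
2      Wes           135

478.333333333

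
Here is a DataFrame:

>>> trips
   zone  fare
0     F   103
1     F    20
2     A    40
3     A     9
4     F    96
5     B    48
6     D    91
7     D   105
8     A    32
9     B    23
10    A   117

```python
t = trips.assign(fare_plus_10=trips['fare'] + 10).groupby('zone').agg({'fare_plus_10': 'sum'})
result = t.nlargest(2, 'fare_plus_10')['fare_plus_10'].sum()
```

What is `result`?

add column fare_plus_10 = trips['fare'] + 10:
   zone  fare  fare_plus_10
0     F   103           113
1     F    20            30
2     A    40            50
3     A     9            19
4     F    96           106
5     B    48            58
6     D    91           101
7     D   105           115
8     A    32            42
9     B    23            33
10    A   117           127
group by zone, sum of fare_plus_10:
      fare_plus_10
zone              
A              238
B               91
D              216
F              249
take 2 rows with largest fare_plus_10:
      fare_plus_10
zone              
F              249
A              238
Reading off the sum of column 'fare_plus_10', we get 487.

487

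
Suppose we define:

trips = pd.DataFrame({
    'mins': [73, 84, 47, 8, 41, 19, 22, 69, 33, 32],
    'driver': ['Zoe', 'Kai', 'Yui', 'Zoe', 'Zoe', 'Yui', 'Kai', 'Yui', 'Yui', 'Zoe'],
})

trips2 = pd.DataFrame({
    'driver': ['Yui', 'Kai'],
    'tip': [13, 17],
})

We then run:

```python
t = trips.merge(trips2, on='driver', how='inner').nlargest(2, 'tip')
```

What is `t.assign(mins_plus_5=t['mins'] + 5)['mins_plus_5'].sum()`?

116

merge on 'driver' (how='inner') → 6 rows:
   mins driver  tip
0    84    Kai   17
1    47    Yui   13
2    19    Yui   13
3    22    Kai   17
4    69    Yui   13
5    33    Yui   13
take 2 rows with largest tip:
   mins driver  tip
0    84    Kai   17
3    22    Kai   17
add column mins_plus_5 = t['mins'] + 5:
   mins driver  tip  mins_plus_5
0    84    Kai   17           89
3    22    Kai   17           27
sum of column 'mins_plus_5' → 116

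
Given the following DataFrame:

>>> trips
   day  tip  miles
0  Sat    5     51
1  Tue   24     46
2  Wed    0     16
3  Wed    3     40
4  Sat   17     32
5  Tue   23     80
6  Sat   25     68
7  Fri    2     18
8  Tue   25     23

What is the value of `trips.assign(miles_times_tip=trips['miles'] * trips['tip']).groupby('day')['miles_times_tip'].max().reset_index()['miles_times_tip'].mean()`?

924.0

add column miles_times_tip = trips['miles'] * trips['tip']:
   day  tip  miles  miles_times_tip
0  Sat    5     51              255
1  Tue   24     46             1104
2  Wed    0     16                0
3  Wed    3     40              120
4  Sat   17     32              544
5  Tue   23     80             1840
6  Sat   25     68             1700
7  Fri    2     18               36
8  Tue   25     23              575
group by day, max of miles_times_tip:
day
Fri      36
Sat    1700
Tue    1840
Wed     120
Name: miles_times_tip, dtype: int64
reset_index():
   day  miles_times_tip
0  Fri               36
1  Sat             1700
2  Tue             1840
3  Wed              120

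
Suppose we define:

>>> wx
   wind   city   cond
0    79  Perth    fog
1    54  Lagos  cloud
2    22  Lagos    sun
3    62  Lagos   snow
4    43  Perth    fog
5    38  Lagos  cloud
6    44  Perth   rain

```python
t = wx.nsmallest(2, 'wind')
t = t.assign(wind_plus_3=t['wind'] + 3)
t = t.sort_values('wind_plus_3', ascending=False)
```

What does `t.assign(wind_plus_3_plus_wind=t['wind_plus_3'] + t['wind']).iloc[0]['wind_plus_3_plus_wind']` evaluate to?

take 2 rows with smallest wind:
   wind   city   cond
2    22  Lagos    sun
5    38  Lagos  cloud
add column wind_plus_3 = t['wind'] + 3:
   wind   city   cond  wind_plus_3
2    22  Lagos    sun           25
5    38  Lagos  cloud           41
sort by wind_plus_3 descending:
   wind   city   cond  wind_plus_3
5    38  Lagos  cloud           41
2    22  Lagos    sun           25
add column wind_plus_3_plus_wind = t['wind_plus_3'] + t['wind']:
   wind   city   cond  wind_plus_3  wind_plus_3_plus_wind
5    38  Lagos  cloud           41                     79
2    22  Lagos    sun           25                     47

79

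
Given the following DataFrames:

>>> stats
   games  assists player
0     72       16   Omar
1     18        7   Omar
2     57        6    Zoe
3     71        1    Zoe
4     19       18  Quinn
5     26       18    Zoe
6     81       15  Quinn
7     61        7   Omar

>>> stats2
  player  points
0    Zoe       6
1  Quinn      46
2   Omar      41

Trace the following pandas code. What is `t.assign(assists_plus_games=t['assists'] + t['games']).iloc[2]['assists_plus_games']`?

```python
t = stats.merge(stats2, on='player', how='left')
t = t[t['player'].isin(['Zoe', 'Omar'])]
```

63

merge on 'player' (how='left') → 8 rows:
   games  assists player  points
0     72       16   Omar      41
1     18        7   Omar      41
2     57        6    Zoe       6
3     71        1    Zoe       6
4     19       18  Quinn      46
5     26       18    Zoe       6
6     81       15  Quinn      46
7     61        7   Omar      41
filter rows where player in ['Zoe', 'Omar']:
   games  assists player  points
0     72       16   Omar      41
1     18        7   Omar      41
2     57        6    Zoe       6
3     71        1    Zoe       6
5     26       18    Zoe       6
7     61        7   Omar      41
add column assists_plus_games = t['assists'] + t['games']:
   games  assists player  points  assists_plus_games
0     72       16   Omar      41                  88
1     18        7   Omar      41                  25
2     57        6    Zoe       6                  63
3     71        1    Zoe       6                  72
5     26       18    Zoe       6                  44
7     61        7   Omar      41                  68
Hence 63.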